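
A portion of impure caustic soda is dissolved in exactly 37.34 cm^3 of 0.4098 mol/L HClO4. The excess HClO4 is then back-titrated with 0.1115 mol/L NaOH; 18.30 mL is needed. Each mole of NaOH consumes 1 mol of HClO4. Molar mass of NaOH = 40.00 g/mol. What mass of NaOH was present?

0.530 g

Total n(HClO4) added = 0.4098 x 0.03734 = 0.01530 mol.
n(NaOH) used = 0.1115 x 0.01830 = 0.002040 mol, which equals the excess n(HClO4).
So n(HClO4) consumed by the sample = 0.01530 - 0.002040 = 0.01326 mol.
n(NaOH) = 0.01326 / 1 = 0.01326 mol.
mass = 0.01326 mol x 40.00 g/mol = 0.530 g.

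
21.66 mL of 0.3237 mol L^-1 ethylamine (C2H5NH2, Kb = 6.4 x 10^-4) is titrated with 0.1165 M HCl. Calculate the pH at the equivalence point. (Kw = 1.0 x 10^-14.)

n(C2H5NH2) = 0.3237 x 0.02166 = 0.007011 mol; V(HCl) at equivalence = 0.007011/0.1165 = 0.06018 L.
At equivalence the base is fully converted to C2H5NH3+; total volume = 0.08184 L, so [C2H5NH3+] = 0.007011/0.08184 = 0.08567 M.
Ka(C2H5NH3+) = Kw/Kb = 1.0e-14 / 6.4 x 10^-4 = 1.56e-11.
[H^+] = sqrt(Ka x [C2H5NH3+]) = sqrt(1.56e-11 x 0.08567) = 1.16e-6 M.
pH = -log(1.16e-6) = 5.94.

5.94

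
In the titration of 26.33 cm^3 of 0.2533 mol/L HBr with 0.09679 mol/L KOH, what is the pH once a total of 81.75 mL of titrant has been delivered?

n(acid) = 0.2533 x 0.02633 = 0.006669 mol; n(KOH) added = 0.09679 x 0.08175 = 0.007913 mol.
Base is in excess by 0.007913 - 0.006669 = 0.001243 mol in a total volume of 0.1081 L.
[OH^-] = 0.001243/0.1081 = 0.01150 M, so pOH = 1.94 and pH = 14.00 - 1.94 = 12.06.

12.06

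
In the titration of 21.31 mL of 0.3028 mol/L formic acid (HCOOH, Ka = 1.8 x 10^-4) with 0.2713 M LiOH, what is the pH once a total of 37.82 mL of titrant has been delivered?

12.81

n(acid) = 0.3028 x 0.02131 = 0.006453 mol; n(LiOH) added = 0.2713 x 0.03782 = 0.01026 mol.
Base is in excess by 0.01026 - 0.006453 = 0.003808 mol in a total volume of 0.05913 L.
[OH^-] = 0.003808/0.05913 = 0.06440 M, so pOH = 1.19 and pH = 14.00 - 1.19 = 12.81.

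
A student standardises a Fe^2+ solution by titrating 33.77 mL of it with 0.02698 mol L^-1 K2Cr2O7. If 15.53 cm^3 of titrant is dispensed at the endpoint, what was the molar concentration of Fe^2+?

n(K2Cr2O7) = 0.02698 x 0.01553 = 0.0004190 mol.
From the balanced equation, 1 mol K2Cr2O7 reacts with 6 mol Fe^2+, so n(Fe^2+) = 0.0004190 x 6/1 = 0.002514 mol.
[Fe^2+] = 0.002514 / 0.03377 L = 0.0744 M.

0.0744 M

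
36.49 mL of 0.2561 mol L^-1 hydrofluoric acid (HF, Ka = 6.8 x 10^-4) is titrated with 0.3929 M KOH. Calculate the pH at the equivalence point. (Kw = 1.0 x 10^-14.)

n(HF) = 0.2561 x 0.03649 = 0.009345 mol; V(KOH) at equivalence = 0.009345/0.3929 = 0.02378 L.
At equivalence all the acid is converted to F-; total volume = 0.03649 + 0.02378 = 0.06027 L, so [F-] = 0.009345/0.06027 = 0.1550 M.
Kb = Kw/Ka = 1.0e-14 / 6.8 x 10^-4 = 1.47e-11.
[OH^-] = sqrt(Kb x [F-]) = sqrt(1.47e-11 x 0.1550) = 1.51e-6 M.
pOH = 5.82, so pH = 14.00 - 5.82 = 8.18.

8.18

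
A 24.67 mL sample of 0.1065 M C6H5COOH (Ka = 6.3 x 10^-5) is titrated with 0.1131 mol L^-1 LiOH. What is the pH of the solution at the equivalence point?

n(C6H5COOH) = 0.1065 x 0.02467 = 0.002627 mol; V(LiOH) at equivalence = 0.002627/0.1131 = 0.02323 L.
At equivalence all the acid is converted to C6H5COO-; total volume = 0.02467 + 0.02323 = 0.04790 L, so [C6H5COO-] = 0.002627/0.04790 = 0.05485 M.
Kb = Kw/Ka = 1.0e-14 / 6.3 x 10^-5 = 1.59e-10.
[OH^-] = sqrt(Kb x [C6H5COO-]) = sqrt(1.59e-10 x 0.05485) = 2.95e-6 M.
pOH = 5.53, so pH = 14.00 - 5.53 = 8.47.

8.47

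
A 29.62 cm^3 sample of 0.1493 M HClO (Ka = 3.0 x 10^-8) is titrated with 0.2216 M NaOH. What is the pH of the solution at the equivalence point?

10.24

n(HClO) = 0.1493 x 0.02962 = 0.004422 mol; V(NaOH) at equivalence = 0.004422/0.2216 = 0.01996 L.
At equivalence all the acid is converted to ClO-; total volume = 0.02962 + 0.01996 = 0.04958 L, so [ClO-] = 0.004422/0.04958 = 0.08920 M.
Kb = Kw/Ka = 1.0e-14 / 3.0 x 10^-8 = 3.33e-7.
[OH^-] = sqrt(Kb x [ClO-]) = sqrt(3.33e-7 x 0.08920) = 0.000172 M.
pOH = 3.76, so pH = 14.00 - 3.76 = 10.24.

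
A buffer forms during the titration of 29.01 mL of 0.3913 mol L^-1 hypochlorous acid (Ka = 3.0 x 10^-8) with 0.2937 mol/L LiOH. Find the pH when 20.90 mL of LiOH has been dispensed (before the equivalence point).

7.59

Initial n(HClO) = 0.3913 x 0.02901 = 0.01135 mol.
n(LiOH) added = 0.2937 x 0.02090 = 0.006138 mol, converting that many moles of HClO to ClO-.
Remaining n(HClO) = 0.005213 mol; n(ClO-) = 0.006138 mol.
By Henderson-Hasselbalch, pH = pKa + log([A^-]/[HA]) = 7.52 + log(0.006138/0.005213) = 7.52 + (+0.07) = 7.59.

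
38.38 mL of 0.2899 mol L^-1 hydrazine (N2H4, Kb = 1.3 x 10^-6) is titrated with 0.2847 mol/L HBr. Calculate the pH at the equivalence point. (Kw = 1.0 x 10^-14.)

4.48

n(N2H4) = 0.2899 x 0.03838 = 0.01113 mol; V(HBr) at equivalence = 0.01113/0.2847 = 0.03908 L.
At equivalence the base is fully converted to N2H5+; total volume = 0.07746 L, so [N2H5+] = 0.01113/0.07746 = 0.1436 M.
Ka(N2H5+) = Kw/Kb = 1.0e-14 / 1.3 x 10^-6 = 7.69e-9.
[H^+] = sqrt(Ka x [N2H5+]) = sqrt(7.69e-9 x 0.1436) = 3.32e-5 M.
pH = -log(3.32e-5) = 4.48.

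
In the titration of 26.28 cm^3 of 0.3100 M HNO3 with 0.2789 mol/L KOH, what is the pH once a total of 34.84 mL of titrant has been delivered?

n(acid) = 0.3100 x 0.02628 = 0.008147 mol; n(KOH) added = 0.2789 x 0.03484 = 0.009717 mol.
Base is in excess by 0.009717 - 0.008147 = 0.001570 mol in a total volume of 0.06112 L.
[OH^-] = 0.001570/0.06112 = 0.02569 M, so pOH = 1.59 and pH = 14.00 - 1.59 = 12.41.

12.41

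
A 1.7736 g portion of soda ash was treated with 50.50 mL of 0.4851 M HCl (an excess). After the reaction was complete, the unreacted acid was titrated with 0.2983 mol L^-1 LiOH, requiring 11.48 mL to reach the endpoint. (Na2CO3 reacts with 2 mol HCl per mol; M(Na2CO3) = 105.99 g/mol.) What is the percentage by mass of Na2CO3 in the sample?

63.0%

Total n(HCl) added = 0.4851 x 0.05050 = 0.02450 mol.
n(LiOH) used = 0.2983 x 0.01148 = 0.003424 mol, which equals the excess n(HCl).
So n(HCl) consumed by the sample = 0.02450 - 0.003424 = 0.02107 mol.
n(Na2CO3) = 0.02107 / 2 = 0.01054 mol.
mass Na2CO3 = 0.01054 x 105.99 = 1.117 g, so %Na2CO3 = 1.117/1.7736 x 100 = 63.0%.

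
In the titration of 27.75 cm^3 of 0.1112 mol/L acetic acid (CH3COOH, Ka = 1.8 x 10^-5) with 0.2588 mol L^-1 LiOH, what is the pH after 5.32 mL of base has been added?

4.65

Initial n(CH3COOH) = 0.1112 x 0.02775 = 0.003086 mol.
n(LiOH) added = 0.2588 x 0.005320 = 0.001377 mol, converting that many moles of CH3COOH to CH3COO-.
Remaining n(CH3COOH) = 0.001709 mol; n(CH3COO-) = 0.001377 mol.
By Henderson-Hasselbalch, pH = pKa + log([A^-]/[HA]) = 4.74 + log(0.001377/0.001709) = 4.74 + (-0.09) = 4.65.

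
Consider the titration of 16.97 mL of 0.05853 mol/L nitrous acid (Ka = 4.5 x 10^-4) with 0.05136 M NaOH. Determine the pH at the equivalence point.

n(HNO2) = 0.05853 x 0.01697 = 0.0009933 mol; V(NaOH) at equivalence = 0.0009933/0.05136 = 0.01934 L.
At equivalence all the acid is converted to NO2-; total volume = 0.01697 + 0.01934 = 0.03631 L, so [NO2-] = 0.0009933/0.03631 = 0.02736 M.
Kb = Kw/Ka = 1.0e-14 / 4.5 x 10^-4 = 2.22e-11.
[OH^-] = sqrt(Kb x [NO2-]) = sqrt(2.22e-11 x 0.02736) = 7.80e-7 M.
pOH = 6.11, so pH = 14.00 - 6.11 = 7.89.

7.89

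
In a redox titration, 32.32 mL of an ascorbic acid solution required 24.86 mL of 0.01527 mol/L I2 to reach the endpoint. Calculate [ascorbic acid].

0.0117 M

n(I2) = 0.01527 x 0.02486 = 0.0003796 mol.
From the balanced equation, 1 mol I2 reacts with 1 mol ascorbic acid, so n(ascorbic acid) = 0.0003796 x 1/1 = 0.0003796 mol.
[ascorbic acid] = 0.0003796 / 0.03232 L = 0.0117 M.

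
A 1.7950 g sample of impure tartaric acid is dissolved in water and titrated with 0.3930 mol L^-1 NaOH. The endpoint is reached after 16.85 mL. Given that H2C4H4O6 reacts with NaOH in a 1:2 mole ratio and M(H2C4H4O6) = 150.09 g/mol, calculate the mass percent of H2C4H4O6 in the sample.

n(NaOH) = 0.3930 x 0.01685 = 0.006622 mol.
n(H2C4H4O6) = 0.006622 / 2 = 0.003311 mol.
mass of H2C4H4O6 = 0.003311 x 150.09 = 0.4970 g.
% purity = 0.4970 / 1.7950 x 100 = 27.7%.

27.7%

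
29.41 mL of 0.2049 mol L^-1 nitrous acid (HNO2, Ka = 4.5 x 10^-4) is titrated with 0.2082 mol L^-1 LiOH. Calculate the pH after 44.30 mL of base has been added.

n(acid) = 0.2049 x 0.02941 = 0.006026 mol; n(LiOH) added = 0.2082 x 0.04430 = 0.009223 mol.
Base is in excess by 0.009223 - 0.006026 = 0.003197 mol in a total volume of 0.07371 L.
[OH^-] = 0.003197/0.07371 = 0.04337 M, so pOH = 1.36 and pH = 14.00 - 1.36 = 12.64.

12.64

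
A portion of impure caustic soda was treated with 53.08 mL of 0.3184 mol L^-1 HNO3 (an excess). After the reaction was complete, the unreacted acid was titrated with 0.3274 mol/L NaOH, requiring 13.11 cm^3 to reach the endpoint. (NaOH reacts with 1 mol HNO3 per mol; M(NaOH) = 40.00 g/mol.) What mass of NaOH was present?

Total n(HNO3) added = 0.3184 x 0.05308 = 0.01690 mol.
n(NaOH) used = 0.3274 x 0.01311 = 0.004292 mol, which equals the excess n(HNO3).
So n(HNO3) consumed by the sample = 0.01690 - 0.004292 = 0.01261 mol.
n(NaOH) = 0.01261 / 1 = 0.01261 mol.
mass = 0.01261 mol x 40.00 g/mol = 0.504 g.

0.504 g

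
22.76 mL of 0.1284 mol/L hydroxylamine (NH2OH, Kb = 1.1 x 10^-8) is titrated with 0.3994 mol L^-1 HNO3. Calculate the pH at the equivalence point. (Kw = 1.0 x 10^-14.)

n(NH2OH) = 0.1284 x 0.02276 = 0.002922 mol; V(HNO3) at equivalence = 0.002922/0.3994 = 0.007317 L.
At equivalence the base is fully converted to NH3OH+; total volume = 0.03008 L, so [NH3OH+] = 0.002922/0.03008 = 0.09716 M.
Ka(NH3OH+) = Kw/Kb = 1.0e-14 / 1.1 x 10^-8 = 9.09e-7.
[H^+] = sqrt(Ka x [NH3OH+]) = sqrt(9.09e-7 x 0.09716) = 0.000297 M.
pH = -log(0.000297) = 3.53.

3.53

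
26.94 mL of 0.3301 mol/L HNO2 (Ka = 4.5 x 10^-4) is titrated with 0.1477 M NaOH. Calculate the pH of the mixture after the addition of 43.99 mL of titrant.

Initial n(HNO2) = 0.3301 x 0.02694 = 0.008893 mol.
n(NaOH) added = 0.1477 x 0.04399 = 0.006497 mol, converting that many moles of HNO2 to NO2-.
Remaining n(HNO2) = 0.002396 mol; n(NO2-) = 0.006497 mol.
By Henderson-Hasselbalch, pH = pKa + log([A^-]/[HA]) = 3.35 + log(0.006497/0.002396) = 3.35 + (+0.43) = 3.78.

3.78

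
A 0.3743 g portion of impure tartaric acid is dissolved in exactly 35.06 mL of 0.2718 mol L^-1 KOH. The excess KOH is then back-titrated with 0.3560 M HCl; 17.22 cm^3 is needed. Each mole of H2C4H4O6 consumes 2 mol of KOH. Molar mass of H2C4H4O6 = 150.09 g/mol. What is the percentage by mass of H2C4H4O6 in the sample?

68.1%

Total n(KOH) added = 0.2718 x 0.03506 = 0.009529 mol.
n(HCl) used = 0.3560 x 0.01722 = 0.006130 mol, which equals the excess n(KOH).
So n(KOH) consumed by the sample = 0.009529 - 0.006130 = 0.003399 mol.
n(H2C4H4O6) = 0.003399 / 2 = 0.001699 mol.
mass H2C4H4O6 = 0.001699 x 150.09 = 0.2551 g, so %H2C4H4O6 = 0.2551/0.3743 x 100 = 68.1%.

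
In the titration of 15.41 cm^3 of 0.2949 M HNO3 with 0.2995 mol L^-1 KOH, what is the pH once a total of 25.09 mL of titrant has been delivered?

n(acid) = 0.2949 x 0.01541 = 0.004544 mol; n(KOH) added = 0.2995 x 0.02509 = 0.007514 mol.
Base is in excess by 0.007514 - 0.004544 = 0.002970 mol in a total volume of 0.04050 L.
[OH^-] = 0.002970/0.04050 = 0.07333 M, so pOH = 1.13 and pH = 14.00 - 1.13 = 12.87.

12.87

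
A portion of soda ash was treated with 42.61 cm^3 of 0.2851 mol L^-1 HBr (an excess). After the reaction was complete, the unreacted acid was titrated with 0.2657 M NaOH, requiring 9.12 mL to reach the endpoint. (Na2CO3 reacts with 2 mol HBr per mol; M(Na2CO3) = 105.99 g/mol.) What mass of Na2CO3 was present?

Total n(HBr) added = 0.2851 x 0.04261 = 0.01215 mol.
n(NaOH) used = 0.2657 x 0.009120 = 0.002423 mol, which equals the excess n(HBr).
So n(HBr) consumed by the sample = 0.01215 - 0.002423 = 0.009725 mol.
n(Na2CO3) = 0.009725 / 2 = 0.004862 mol.
mass = 0.004862 mol x 105.99 g/mol = 0.515 g.

0.515 g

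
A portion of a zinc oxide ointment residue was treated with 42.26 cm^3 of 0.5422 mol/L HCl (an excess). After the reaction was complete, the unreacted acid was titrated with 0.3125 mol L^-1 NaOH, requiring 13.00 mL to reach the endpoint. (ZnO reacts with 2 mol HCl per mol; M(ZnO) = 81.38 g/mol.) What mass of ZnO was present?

Total n(HCl) added = 0.5422 x 0.04226 = 0.02291 mol.
n(NaOH) used = 0.3125 x 0.01300 = 0.004063 mol, which equals the excess n(HCl).
So n(HCl) consumed by the sample = 0.02291 - 0.004063 = 0.01885 mol.
n(ZnO) = 0.01885 / 2 = 0.009425 mol.
mass = 0.009425 mol x 81.38 g/mol = 0.767 g.

0.767 g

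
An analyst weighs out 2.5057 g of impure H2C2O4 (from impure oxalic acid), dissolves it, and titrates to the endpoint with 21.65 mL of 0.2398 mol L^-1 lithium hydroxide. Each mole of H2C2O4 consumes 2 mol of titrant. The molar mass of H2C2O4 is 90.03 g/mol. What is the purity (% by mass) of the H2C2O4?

n(LiOH) = 0.2398 x 0.02165 = 0.005192 mol.
n(H2C2O4) = 0.005192 / 2 = 0.002596 mol.
mass of H2C2O4 = 0.002596 x 90.03 = 0.2337 g.
% purity = 0.2337 / 2.5057 x 100 = 9.33%.

9.33%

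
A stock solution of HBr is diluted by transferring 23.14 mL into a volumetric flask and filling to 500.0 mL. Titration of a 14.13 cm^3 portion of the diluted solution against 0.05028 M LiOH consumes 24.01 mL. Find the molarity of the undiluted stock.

1.85 M

n(LiOH) = 0.05028 x 0.02401 = 0.001207 mol.
n(HBr) in the aliquot = 0.001207 mol.
[diluted HBr] = 0.001207 / 0.01413 = 0.08544 M.
Dilution factor = 500.0/23.14 = 21.61, so [stock] = 0.08544 x 21.61 = 1.85 M.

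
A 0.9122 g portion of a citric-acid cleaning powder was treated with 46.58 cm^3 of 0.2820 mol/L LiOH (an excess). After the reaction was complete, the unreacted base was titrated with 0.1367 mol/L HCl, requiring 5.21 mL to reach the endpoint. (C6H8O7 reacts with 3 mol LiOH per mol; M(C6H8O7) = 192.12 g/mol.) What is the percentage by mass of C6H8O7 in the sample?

87.2%

Total n(LiOH) added = 0.2820 x 0.04658 = 0.01314 mol.
n(HCl) used = 0.1367 x 0.005210 = 0.0007122 mol, which equals the excess n(LiOH).
So n(LiOH) consumed by the sample = 0.01314 - 0.0007122 = 0.01242 mol.
n(C6H8O7) = 0.01242 / 3 = 0.004141 mol.
mass C6H8O7 = 0.004141 x 192.12 = 0.7956 g, so %C6H8O7 = 0.7956/0.9122 x 100 = 87.2%.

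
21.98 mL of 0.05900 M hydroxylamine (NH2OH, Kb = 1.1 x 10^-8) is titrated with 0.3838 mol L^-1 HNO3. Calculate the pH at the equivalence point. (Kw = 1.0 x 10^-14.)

3.67

n(NH2OH) = 0.05900 x 0.02198 = 0.001297 mol; V(HNO3) at equivalence = 0.001297/0.3838 = 0.003379 L.
At equivalence the base is fully converted to NH3OH+; total volume = 0.02536 L, so [NH3OH+] = 0.001297/0.02536 = 0.05114 M.
Ka(NH3OH+) = Kw/Kb = 1.0e-14 / 1.1 x 10^-8 = 9.09e-7.
[H^+] = sqrt(Ka x [NH3OH+]) = sqrt(9.09e-7 x 0.05114) = 0.000216 M.
pH = -log(0.000216) = 3.67.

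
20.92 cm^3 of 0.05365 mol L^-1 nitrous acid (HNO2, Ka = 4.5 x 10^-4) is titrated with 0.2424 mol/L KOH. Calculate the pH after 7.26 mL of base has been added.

12.35

n(acid) = 0.05365 x 0.02092 = 0.001122 mol; n(KOH) added = 0.2424 x 0.007260 = 0.001760 mol.
Base is in excess by 0.001760 - 0.001122 = 0.0006375 mol in a total volume of 0.02818 L.
[OH^-] = 0.0006375/0.02818 = 0.02262 M, so pOH = 1.65 and pH = 14.00 - 1.65 = 12.35.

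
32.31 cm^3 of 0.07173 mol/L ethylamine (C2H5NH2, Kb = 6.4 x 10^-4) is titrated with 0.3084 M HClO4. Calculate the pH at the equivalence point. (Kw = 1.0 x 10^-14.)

n(C2H5NH2) = 0.07173 x 0.03231 = 0.002318 mol; V(HClO4) at equivalence = 0.002318/0.3084 = 0.007515 L.
At equivalence the base is fully converted to C2H5NH3+; total volume = 0.03982 L, so [C2H5NH3+] = 0.002318/0.03982 = 0.05819 M.
Ka(C2H5NH3+) = Kw/Kb = 1.0e-14 / 6.4 x 10^-4 = 1.56e-11.
[H^+] = sqrt(Ka x [C2H5NH3+]) = sqrt(1.56e-11 x 0.05819) = 9.54e-7 M.
pH = -log(9.54e-7) = 6.02.

6.02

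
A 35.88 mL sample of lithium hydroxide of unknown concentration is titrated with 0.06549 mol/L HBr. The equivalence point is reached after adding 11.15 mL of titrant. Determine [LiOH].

0.0204 M

n(HBr) delivered = 0.06549 x 0.01115 = 0.0007302 mol.
For a 1:1 reaction, n(LiOH) = 0.0007302 mol.
[LiOH] = 0.0007302 mol / 0.03588 L = 0.0204 M.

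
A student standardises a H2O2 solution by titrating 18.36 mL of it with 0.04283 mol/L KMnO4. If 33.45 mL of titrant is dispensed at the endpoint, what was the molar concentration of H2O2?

n(KMnO4) = 0.04283 x 0.03345 = 0.001433 mol.
From the balanced equation, 2 mol KMnO4 reacts with 5 mol H2O2, so n(H2O2) = 0.001433 x 5/2 = 0.003582 mol.
[H2O2] = 0.003582 / 0.01836 L = 0.195 M.

0.195 M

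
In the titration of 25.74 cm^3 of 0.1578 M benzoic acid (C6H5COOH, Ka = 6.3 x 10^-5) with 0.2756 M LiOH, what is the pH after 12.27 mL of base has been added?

4.90

Initial n(C6H5COOH) = 0.1578 x 0.02574 = 0.004062 mol.
n(LiOH) added = 0.2756 x 0.01227 = 0.003382 mol, converting that many moles of C6H5COOH to C6H5COO-.
Remaining n(C6H5COOH) = 0.0006802 mol; n(C6H5COO-) = 0.003382 mol.
By Henderson-Hasselbalch, pH = pKa + log([A^-]/[HA]) = 4.20 + log(0.003382/0.0006802) = 4.20 + (+0.70) = 4.90.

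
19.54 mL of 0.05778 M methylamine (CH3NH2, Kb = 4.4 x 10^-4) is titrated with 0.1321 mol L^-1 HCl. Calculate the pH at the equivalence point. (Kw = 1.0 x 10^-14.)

n(CH3NH2) = 0.05778 x 0.01954 = 0.001129 mol; V(HCl) at equivalence = 0.001129/0.1321 = 0.008547 L.
At equivalence the base is fully converted to CH3NH3+; total volume = 0.02809 L, so [CH3NH3+] = 0.001129/0.02809 = 0.04020 M.
Ka(CH3NH3+) = Kw/Kb = 1.0e-14 / 4.4 x 10^-4 = 2.27e-11.
[H^+] = sqrt(Ka x [CH3NH3+]) = sqrt(2.27e-11 x 0.04020) = 9.56e-7 M.
pH = -log(9.56e-7) = 6.02.

6.02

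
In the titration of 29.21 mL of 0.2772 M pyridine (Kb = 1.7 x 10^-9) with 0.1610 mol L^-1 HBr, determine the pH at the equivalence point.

n(C5H5N) = 0.2772 x 0.02921 = 0.008097 mol; V(HBr) at equivalence = 0.008097/0.1610 = 0.05029 L.
At equivalence the base is fully converted to C5H5NH+; total volume = 0.07950 L, so [C5H5NH+] = 0.008097/0.07950 = 0.1018 M.
Ka(C5H5NH+) = Kw/Kb = 1.0e-14 / 1.7 x 10^-9 = 5.88e-6.
[H^+] = sqrt(Ka x [C5H5NH+]) = sqrt(5.88e-6 x 0.1018) = 0.000774 M.
pH = -log(0.000774) = 3.11.

3.11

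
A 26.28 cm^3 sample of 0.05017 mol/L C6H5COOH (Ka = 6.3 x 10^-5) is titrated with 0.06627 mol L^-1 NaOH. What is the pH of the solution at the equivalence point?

8.33

n(C6H5COOH) = 0.05017 x 0.02628 = 0.001318 mol; V(NaOH) at equivalence = 0.001318/0.06627 = 0.01990 L.
At equivalence all the acid is converted to C6H5COO-; total volume = 0.02628 + 0.01990 = 0.04618 L, so [C6H5COO-] = 0.001318/0.04618 = 0.02855 M.
Kb = Kw/Ka = 1.0e-14 / 6.3 x 10^-5 = 1.59e-10.
[OH^-] = sqrt(Kb x [C6H5COO-]) = sqrt(1.59e-10 x 0.02855) = 2.13e-6 M.
pOH = 5.67, so pH = 14.00 - 5.67 = 8.33.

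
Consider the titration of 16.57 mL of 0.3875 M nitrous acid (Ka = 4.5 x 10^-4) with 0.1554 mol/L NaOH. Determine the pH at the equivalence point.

8.20

n(HNO2) = 0.3875 x 0.01657 = 0.006421 mol; V(NaOH) at equivalence = 0.006421/0.1554 = 0.04132 L.
At equivalence all the acid is converted to NO2-; total volume = 0.01657 + 0.04132 = 0.05789 L, so [NO2-] = 0.006421/0.05789 = 0.1109 M.
Kb = Kw/Ka = 1.0e-14 / 4.5 x 10^-4 = 2.22e-11.
[OH^-] = sqrt(Kb x [NO2-]) = sqrt(2.22e-11 x 0.1109) = 1.57e-6 M.
pOH = 5.80, so pH = 14.00 - 5.80 = 8.20.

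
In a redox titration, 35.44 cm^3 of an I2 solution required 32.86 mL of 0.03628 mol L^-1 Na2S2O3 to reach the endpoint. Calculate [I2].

0.0168 M

n(Na2S2O3) = 0.03628 x 0.03286 = 0.001192 mol.
From the balanced equation, 2 mol Na2S2O3 reacts with 1 mol I2, so n(I2) = 0.001192 x 1/2 = 0.0005961 mol.
[I2] = 0.0005961 / 0.03544 L = 0.0168 M.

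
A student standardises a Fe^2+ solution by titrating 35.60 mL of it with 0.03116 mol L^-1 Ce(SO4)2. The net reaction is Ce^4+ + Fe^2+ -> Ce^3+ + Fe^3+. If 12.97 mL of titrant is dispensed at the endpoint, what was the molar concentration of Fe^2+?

n(Ce(SO4)2) = 0.03116 x 0.01297 = 0.0004041 mol.
From the balanced equation, 1 mol Ce(SO4)2 reacts with 1 mol Fe^2+, so n(Fe^2+) = 0.0004041 x 1/1 = 0.0004041 mol.
[Fe^2+] = 0.0004041 / 0.03560 L = 0.0114 M.

0.0114 M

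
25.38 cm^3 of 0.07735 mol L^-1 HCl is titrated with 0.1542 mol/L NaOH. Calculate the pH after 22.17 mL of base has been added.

n(acid) = 0.07735 x 0.02538 = 0.001963 mol; n(NaOH) added = 0.1542 x 0.02217 = 0.003419 mol.
Base is in excess by 0.003419 - 0.001963 = 0.001455 mol in a total volume of 0.04755 L.
[OH^-] = 0.001455/0.04755 = 0.03061 M, so pOH = 1.51 and pH = 14.00 - 1.51 = 12.49.

12.49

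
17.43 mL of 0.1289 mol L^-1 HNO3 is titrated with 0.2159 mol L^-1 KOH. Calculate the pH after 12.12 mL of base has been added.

12.10

n(acid) = 0.1289 x 0.01743 = 0.002247 mol; n(KOH) added = 0.2159 x 0.01212 = 0.002617 mol.
Base is in excess by 0.002617 - 0.002247 = 0.0003700 mol in a total volume of 0.02955 L.
[OH^-] = 0.0003700/0.02955 = 0.01252 M, so pOH = 1.90 and pH = 14.00 - 1.90 = 12.10.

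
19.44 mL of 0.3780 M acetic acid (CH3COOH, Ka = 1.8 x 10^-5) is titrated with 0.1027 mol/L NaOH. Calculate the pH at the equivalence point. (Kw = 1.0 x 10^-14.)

8.83

n(CH3COOH) = 0.3780 x 0.01944 = 0.007348 mol; V(NaOH) at equivalence = 0.007348/0.1027 = 0.07155 L.
At equivalence all the acid is converted to CH3COO-; total volume = 0.01944 + 0.07155 = 0.09099 L, so [CH3COO-] = 0.007348/0.09099 = 0.08076 M.
Kb = Kw/Ka = 1.0e-14 / 1.8 x 10^-5 = 5.56e-10.
[OH^-] = sqrt(Kb x [CH3COO-]) = sqrt(5.56e-10 x 0.08076) = 6.70e-6 M.
pOH = 5.17, so pH = 14.00 - 5.17 = 8.83.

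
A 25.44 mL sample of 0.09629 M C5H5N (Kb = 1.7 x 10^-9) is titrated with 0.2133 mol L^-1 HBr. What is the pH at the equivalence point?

3.20

n(C5H5N) = 0.09629 x 0.02544 = 0.002450 mol; V(HBr) at equivalence = 0.002450/0.2133 = 0.01148 L.
At equivalence the base is fully converted to C5H5NH+; total volume = 0.03692 L, so [C5H5NH+] = 0.002450/0.03692 = 0.06634 M.
Ka(C5H5NH+) = Kw/Kb = 1.0e-14 / 1.7 x 10^-9 = 5.88e-6.
[H^+] = sqrt(Ka x [C5H5NH+]) = sqrt(5.88e-6 x 0.06634) = 0.000625 M.
pH = -log(0.000625) = 3.20.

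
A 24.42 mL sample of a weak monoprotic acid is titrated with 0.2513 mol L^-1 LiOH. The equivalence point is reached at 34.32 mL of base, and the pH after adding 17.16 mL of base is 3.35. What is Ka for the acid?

17.16 mL is half of the equivalence volume, so this is the half-equivalence point where [HA] = [A^-].
At half-equivalence pH = pKa, so pKa = 3.35.
Ka = 10^(-3.35) = 4.5 x 10^-4.

4.5 x 10^-4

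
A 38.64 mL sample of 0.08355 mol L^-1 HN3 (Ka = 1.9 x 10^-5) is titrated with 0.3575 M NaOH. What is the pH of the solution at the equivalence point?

8.78

n(HN3) = 0.08355 x 0.03864 = 0.003228 mol; V(NaOH) at equivalence = 0.003228/0.3575 = 0.009030 L.
At equivalence all the acid is converted to N3-; total volume = 0.03864 + 0.009030 = 0.04767 L, so [N3-] = 0.003228/0.04767 = 0.06772 M.
Kb = Kw/Ka = 1.0e-14 / 1.9 x 10^-5 = 5.26e-10.
[OH^-] = sqrt(Kb x [N3-]) = sqrt(5.26e-10 x 0.06772) = 5.97e-6 M.
pOH = 5.22, so pH = 14.00 - 5.22 = 8.78.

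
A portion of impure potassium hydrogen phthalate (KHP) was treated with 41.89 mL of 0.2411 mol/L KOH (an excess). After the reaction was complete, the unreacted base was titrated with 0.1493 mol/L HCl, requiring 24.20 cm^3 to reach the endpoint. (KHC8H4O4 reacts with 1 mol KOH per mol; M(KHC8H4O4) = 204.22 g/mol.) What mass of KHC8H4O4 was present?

1.32 g

Total n(KOH) added = 0.2411 x 0.04189 = 0.01010 mol.
n(HCl) used = 0.1493 x 0.02420 = 0.003613 mol, which equals the excess n(KOH).
So n(KOH) consumed by the sample = 0.01010 - 0.003613 = 0.006487 mol.
n(KHC8H4O4) = 0.006487 / 1 = 0.006487 mol.
mass = 0.006487 mol x 204.22 g/mol = 1.32 g.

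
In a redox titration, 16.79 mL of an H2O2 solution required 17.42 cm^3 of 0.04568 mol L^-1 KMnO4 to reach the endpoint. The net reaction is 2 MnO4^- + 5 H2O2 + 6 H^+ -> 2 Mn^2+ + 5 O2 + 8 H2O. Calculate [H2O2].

0.118 M

n(KMnO4) = 0.04568 x 0.01742 = 0.0007957 mol.
From the balanced equation, 2 mol KMnO4 reacts with 5 mol H2O2, so n(H2O2) = 0.0007957 x 5/2 = 0.001989 mol.
[H2O2] = 0.001989 / 0.01679 L = 0.118 M.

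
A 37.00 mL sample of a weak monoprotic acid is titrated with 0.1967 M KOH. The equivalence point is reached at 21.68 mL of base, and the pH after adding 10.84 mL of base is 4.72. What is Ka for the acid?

10.84 mL is half of the equivalence volume, so this is the half-equivalence point where [HA] = [A^-].
At half-equivalence pH = pKa, so pKa = 4.72.
Ka = 10^(-4.72) = 1.9 x 10^-5.

1.9 x 10^-5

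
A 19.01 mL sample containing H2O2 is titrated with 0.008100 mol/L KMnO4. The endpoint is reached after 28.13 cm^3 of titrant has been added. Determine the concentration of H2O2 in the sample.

0.0300 M

n(KMnO4) = 0.008100 x 0.02813 = 0.0002279 mol.
From the balanced equation, 2 mol KMnO4 reacts with 5 mol H2O2, so n(H2O2) = 0.0002279 x 5/2 = 0.0005696 mol.
[H2O2] = 0.0005696 / 0.01901 L = 0.0300 M.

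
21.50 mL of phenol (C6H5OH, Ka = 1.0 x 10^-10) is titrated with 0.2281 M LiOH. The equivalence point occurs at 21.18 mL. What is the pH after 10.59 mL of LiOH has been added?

10.59 mL is exactly half the equivalence volume (21.18/2), i.e. the half-equivalence point.
There, n(HA) = n(A^-), so pH = pKa = -log(1.0 x 10^-10) = 10.00.

10.00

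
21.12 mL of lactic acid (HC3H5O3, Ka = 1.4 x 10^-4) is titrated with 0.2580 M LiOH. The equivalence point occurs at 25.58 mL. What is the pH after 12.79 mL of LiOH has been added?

12.79 mL is exactly half the equivalence volume (25.58/2), i.e. the half-equivalence point.
There, n(HA) = n(A^-), so pH = pKa = -log(1.4 x 10^-4) = 3.85.

3.85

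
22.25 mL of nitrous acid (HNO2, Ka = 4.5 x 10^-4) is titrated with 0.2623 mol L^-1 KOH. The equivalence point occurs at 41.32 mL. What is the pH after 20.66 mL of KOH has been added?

20.66 mL is exactly half the equivalence volume (41.32/2), i.e. the half-equivalence point.
There, n(HA) = n(A^-), so pH = pKa = -log(4.5 x 10^-4) = 3.35.

3.35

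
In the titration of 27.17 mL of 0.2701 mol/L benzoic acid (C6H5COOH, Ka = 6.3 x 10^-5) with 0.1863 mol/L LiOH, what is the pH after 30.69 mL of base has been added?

4.75

Initial n(C6H5COOH) = 0.2701 x 0.02717 = 0.007339 mol.
n(LiOH) added = 0.1863 x 0.03069 = 0.005718 mol, converting that many moles of C6H5COOH to C6H5COO-.
Remaining n(C6H5COOH) = 0.001621 mol; n(C6H5COO-) = 0.005718 mol.
By Henderson-Hasselbalch, pH = pKa + log([A^-]/[HA]) = 4.20 + log(0.005718/0.001621) = 4.20 + (+0.55) = 4.75.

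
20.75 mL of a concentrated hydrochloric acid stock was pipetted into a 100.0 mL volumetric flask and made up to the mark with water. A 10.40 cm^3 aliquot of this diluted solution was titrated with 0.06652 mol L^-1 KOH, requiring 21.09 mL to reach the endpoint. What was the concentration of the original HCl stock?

0.650 M

n(KOH) = 0.06652 x 0.02109 = 0.001403 mol.
n(HCl) in the aliquot = 0.001403 mol.
[diluted HCl] = 0.001403 / 0.01040 = 0.1349 M.
Dilution factor = 100.0/20.75 = 4.819, so [stock] = 0.1349 x 4.819 = 0.650 M.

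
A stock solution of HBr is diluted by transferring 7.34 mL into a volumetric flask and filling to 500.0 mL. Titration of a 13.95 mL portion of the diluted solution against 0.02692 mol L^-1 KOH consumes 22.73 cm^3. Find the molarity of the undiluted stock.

n(KOH) = 0.02692 x 0.02273 = 0.0006119 mol.
n(HBr) in the aliquot = 0.0006119 mol.
[diluted HBr] = 0.0006119 / 0.01395 = 0.04386 M.
Dilution factor = 500.0/7.340 = 68.12, so [stock] = 0.04386 x 68.12 = 2.99 M.

2.99 M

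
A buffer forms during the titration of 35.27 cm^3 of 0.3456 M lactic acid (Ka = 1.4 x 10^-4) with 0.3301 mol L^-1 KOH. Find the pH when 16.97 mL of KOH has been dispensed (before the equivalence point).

3.78

Initial n(HC3H5O3) = 0.3456 x 0.03527 = 0.01219 mol.
n(KOH) added = 0.3301 x 0.01697 = 0.005602 mol, converting that many moles of HC3H5O3 to C3H5O3-.
Remaining n(HC3H5O3) = 0.006588 mol; n(C3H5O3-) = 0.005602 mol.
By Henderson-Hasselbalch, pH = pKa + log([A^-]/[HA]) = 3.85 + log(0.005602/0.006588) = 3.85 + (-0.07) = 3.78.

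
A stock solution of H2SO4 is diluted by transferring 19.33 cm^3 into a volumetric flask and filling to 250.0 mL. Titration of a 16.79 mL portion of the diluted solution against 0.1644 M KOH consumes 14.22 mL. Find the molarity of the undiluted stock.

n(KOH) = 0.1644 x 0.01422 = 0.002338 mol.
n(H2SO4) in the aliquot = 0.002338 x 1/2 = 0.001169 mol.
[diluted H2SO4] = 0.001169 / 0.01679 = 0.06962 M.
Dilution factor = 250.0/19.33 = 12.93, so [stock] = 0.06962 x 12.93 = 0.900 M.

0.900 M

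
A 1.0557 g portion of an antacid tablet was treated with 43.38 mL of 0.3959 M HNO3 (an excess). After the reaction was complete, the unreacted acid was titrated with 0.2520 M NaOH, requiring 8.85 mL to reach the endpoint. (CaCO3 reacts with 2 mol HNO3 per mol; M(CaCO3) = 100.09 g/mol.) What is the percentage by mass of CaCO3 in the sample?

Total n(HNO3) added = 0.3959 x 0.04338 = 0.01717 mol.
n(NaOH) used = 0.2520 x 0.008850 = 0.002230 mol, which equals the excess n(HNO3).
So n(HNO3) consumed by the sample = 0.01717 - 0.002230 = 0.01494 mol.
n(CaCO3) = 0.01494 / 2 = 0.007472 mol.
mass CaCO3 = 0.007472 x 100.09 = 0.7479 g, so %CaCO3 = 0.7479/1.0557 x 100 = 70.8%.

70.8%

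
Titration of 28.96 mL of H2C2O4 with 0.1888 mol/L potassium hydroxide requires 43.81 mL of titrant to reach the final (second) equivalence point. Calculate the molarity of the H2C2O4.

0.143 M

n(KOH) = 0.1888 x 0.04381 = 0.008271 mol.
At the final (second) equivalence point, 2 mol OH^- react per mol H2C2O4, so n(H2C2O4) = 0.008271 / 2 = 0.004136 mol.
[H2C2O4] = 0.004136 / 0.02896 L = 0.143 M.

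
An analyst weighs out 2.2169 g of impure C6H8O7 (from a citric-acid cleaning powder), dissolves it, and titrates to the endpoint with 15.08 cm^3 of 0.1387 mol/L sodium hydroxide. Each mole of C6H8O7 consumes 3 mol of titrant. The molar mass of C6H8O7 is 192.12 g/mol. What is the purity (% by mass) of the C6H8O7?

n(NaOH) = 0.1387 x 0.01508 = 0.002092 mol.
n(C6H8O7) = 0.002092 / 3 = 0.0006972 mol.
mass of C6H8O7 = 0.0006972 x 192.12 = 0.1339 g.
% purity = 0.1339 / 2.2169 x 100 = 6.04%.

6.04%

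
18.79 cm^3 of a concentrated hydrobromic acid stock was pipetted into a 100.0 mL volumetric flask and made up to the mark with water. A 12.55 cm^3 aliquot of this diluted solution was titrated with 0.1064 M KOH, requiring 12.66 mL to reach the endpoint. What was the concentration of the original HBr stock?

0.571 M

n(KOH) = 0.1064 x 0.01266 = 0.001347 mol.
n(HBr) in the aliquot = 0.001347 mol.
[diluted HBr] = 0.001347 / 0.01255 = 0.1073 M.
Dilution factor = 100.0/18.79 = 5.322, so [stock] = 0.1073 x 5.322 = 0.571 M.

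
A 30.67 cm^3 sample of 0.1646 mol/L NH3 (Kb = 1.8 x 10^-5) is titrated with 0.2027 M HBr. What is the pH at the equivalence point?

n(NH3) = 0.1646 x 0.03067 = 0.005048 mol; V(HBr) at equivalence = 0.005048/0.2027 = 0.02491 L.
At equivalence the base is fully converted to NH4+; total volume = 0.05558 L, so [NH4+] = 0.005048/0.05558 = 0.09084 M.
Ka(NH4+) = Kw/Kb = 1.0e-14 / 1.8 x 10^-5 = 5.56e-10.
[H^+] = sqrt(Ka x [NH4+]) = sqrt(5.56e-10 x 0.09084) = 7.10e-6 M.
pH = -log(7.10e-6) = 5.15.

5.15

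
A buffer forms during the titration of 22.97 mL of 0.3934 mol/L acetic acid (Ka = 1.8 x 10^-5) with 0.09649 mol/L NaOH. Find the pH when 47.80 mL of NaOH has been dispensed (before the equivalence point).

Initial n(CH3COOH) = 0.3934 x 0.02297 = 0.009036 mol.
n(NaOH) added = 0.09649 x 0.04780 = 0.004612 mol, converting that many moles of CH3COOH to CH3COO-.
Remaining n(CH3COOH) = 0.004424 mol; n(CH3COO-) = 0.004612 mol.
By Henderson-Hasselbalch, pH = pKa + log([A^-]/[HA]) = 4.74 + log(0.004612/0.004424) = 4.74 + (+0.02) = 4.76.

4.76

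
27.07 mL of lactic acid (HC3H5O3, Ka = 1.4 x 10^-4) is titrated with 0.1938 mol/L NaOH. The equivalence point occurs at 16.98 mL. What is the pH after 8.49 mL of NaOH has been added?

8.49 mL is exactly half the equivalence volume (16.98/2), i.e. the half-equivalence point.
There, n(HA) = n(A^-), so pH = pKa = -log(1.4 x 10^-4) = 3.85.

3.85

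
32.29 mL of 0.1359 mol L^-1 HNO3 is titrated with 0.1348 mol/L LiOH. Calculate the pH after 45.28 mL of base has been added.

12.34

n(acid) = 0.1359 x 0.03229 = 0.004388 mol; n(LiOH) added = 0.1348 x 0.04528 = 0.006104 mol.
Base is in excess by 0.006104 - 0.004388 = 0.001716 mol in a total volume of 0.07757 L.
[OH^-] = 0.001716/0.07757 = 0.02212 M, so pOH = 1.66 and pH = 14.00 - 1.66 = 12.34.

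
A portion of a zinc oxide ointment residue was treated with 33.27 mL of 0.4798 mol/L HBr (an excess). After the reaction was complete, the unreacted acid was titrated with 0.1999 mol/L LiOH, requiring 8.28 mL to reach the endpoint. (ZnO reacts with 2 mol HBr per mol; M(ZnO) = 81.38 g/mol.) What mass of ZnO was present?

0.582 g

Total n(HBr) added = 0.4798 x 0.03327 = 0.01596 mol.
n(LiOH) used = 0.1999 x 0.008280 = 0.001655 mol, which equals the excess n(HBr).
So n(HBr) consumed by the sample = 0.01596 - 0.001655 = 0.01431 mol.
n(ZnO) = 0.01431 / 2 = 0.007154 mol.
mass = 0.007154 mol x 81.38 g/mol = 0.582 g.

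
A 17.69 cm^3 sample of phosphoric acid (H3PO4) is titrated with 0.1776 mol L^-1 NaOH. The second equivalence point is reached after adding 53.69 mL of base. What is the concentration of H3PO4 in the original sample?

n(NaOH) = 0.1776 x 0.05369 = 0.009535 mol.
At the second equivalence point, 2 mol OH^- react per mol H3PO4, so n(H3PO4) = 0.009535 / 2 = 0.004768 mol.
[H3PO4] = 0.004768 / 0.01769 L = 0.270 M.

0.270 M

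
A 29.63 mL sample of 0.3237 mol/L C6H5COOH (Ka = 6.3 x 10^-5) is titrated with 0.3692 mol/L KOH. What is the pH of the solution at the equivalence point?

8.72

n(C6H5COOH) = 0.3237 x 0.02963 = 0.009591 mol; V(KOH) at equivalence = 0.009591/0.3692 = 0.02598 L.
At equivalence all the acid is converted to C6H5COO-; total volume = 0.02963 + 0.02598 = 0.05561 L, so [C6H5COO-] = 0.009591/0.05561 = 0.1725 M.
Kb = Kw/Ka = 1.0e-14 / 6.3 x 10^-5 = 1.59e-10.
[OH^-] = sqrt(Kb x [C6H5COO-]) = sqrt(1.59e-10 x 0.1725) = 5.23e-6 M.
pOH = 5.28, so pH = 14.00 - 5.28 = 8.72.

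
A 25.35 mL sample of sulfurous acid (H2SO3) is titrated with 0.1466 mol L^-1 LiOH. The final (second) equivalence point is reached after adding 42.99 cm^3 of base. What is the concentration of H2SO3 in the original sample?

0.124 M

n(LiOH) = 0.1466 x 0.04299 = 0.006302 mol.
At the final (second) equivalence point, 2 mol OH^- react per mol H2SO3, so n(H2SO3) = 0.006302 / 2 = 0.003151 mol.
[H2SO3] = 0.003151 / 0.02535 L = 0.124 M.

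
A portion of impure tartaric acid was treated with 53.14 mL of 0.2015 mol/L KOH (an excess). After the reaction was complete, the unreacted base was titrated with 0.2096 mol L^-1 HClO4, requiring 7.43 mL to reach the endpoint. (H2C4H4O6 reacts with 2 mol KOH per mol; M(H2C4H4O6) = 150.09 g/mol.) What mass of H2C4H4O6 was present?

0.687 g

Total n(KOH) added = 0.2015 x 0.05314 = 0.01071 mol.
n(HClO4) used = 0.2096 x 0.007430 = 0.001557 mol, which equals the excess n(KOH).
So n(KOH) consumed by the sample = 0.01071 - 0.001557 = 0.009150 mol.
n(H2C4H4O6) = 0.009150 / 2 = 0.004575 mol.
mass = 0.004575 mol x 150.09 g/mol = 0.687 g.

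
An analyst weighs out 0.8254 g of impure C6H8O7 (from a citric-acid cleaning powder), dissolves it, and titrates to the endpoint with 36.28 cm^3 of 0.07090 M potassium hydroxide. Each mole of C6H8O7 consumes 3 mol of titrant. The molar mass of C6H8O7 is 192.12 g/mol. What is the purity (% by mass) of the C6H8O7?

n(KOH) = 0.07090 x 0.03628 = 0.002572 mol.
n(C6H8O7) = 0.002572 / 3 = 0.0008574 mol.
mass of C6H8O7 = 0.0008574 x 192.12 = 0.1647 g.
% purity = 0.1647 / 0.8254 x 100 = 20.0%.

20.0%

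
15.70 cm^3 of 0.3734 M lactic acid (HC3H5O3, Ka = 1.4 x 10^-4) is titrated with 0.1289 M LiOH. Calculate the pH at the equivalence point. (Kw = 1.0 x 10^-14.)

8.42

n(HC3H5O3) = 0.3734 x 0.01570 = 0.005862 mol; V(LiOH) at equivalence = 0.005862/0.1289 = 0.04548 L.
At equivalence all the acid is converted to C3H5O3-; total volume = 0.01570 + 0.04548 = 0.06118 L, so [C3H5O3-] = 0.005862/0.06118 = 0.09582 M.
Kb = Kw/Ka = 1.0e-14 / 1.4 x 10^-4 = 7.14e-11.
[OH^-] = sqrt(Kb x [C3H5O3-]) = sqrt(7.14e-11 x 0.09582) = 2.62e-6 M.
pOH = 5.58, so pH = 14.00 - 5.58 = 8.42.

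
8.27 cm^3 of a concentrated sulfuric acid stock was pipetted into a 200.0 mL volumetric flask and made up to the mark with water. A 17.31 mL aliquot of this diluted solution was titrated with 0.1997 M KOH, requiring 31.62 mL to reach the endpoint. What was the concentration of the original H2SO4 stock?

4.41 M

n(KOH) = 0.1997 x 0.03162 = 0.006315 mol.
n(H2SO4) in the aliquot = 0.006315 x 1/2 = 0.003157 mol.
[diluted H2SO4] = 0.003157 / 0.01731 = 0.1824 M.
Dilution factor = 200.0/8.270 = 24.18, so [stock] = 0.1824 x 24.18 = 4.41 M.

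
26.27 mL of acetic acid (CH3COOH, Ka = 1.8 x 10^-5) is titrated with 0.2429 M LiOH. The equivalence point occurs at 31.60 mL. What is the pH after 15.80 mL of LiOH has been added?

15.80 mL is exactly half the equivalence volume (31.60/2), i.e. the half-equivalence point.
There, n(HA) = n(A^-), so pH = pKa = -log(1.8 x 10^-5) = 4.74.

4.74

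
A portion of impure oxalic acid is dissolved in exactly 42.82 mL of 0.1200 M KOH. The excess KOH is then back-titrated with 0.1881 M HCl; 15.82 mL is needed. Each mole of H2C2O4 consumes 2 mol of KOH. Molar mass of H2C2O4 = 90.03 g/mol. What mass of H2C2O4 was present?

0.0974 g

Total n(KOH) added = 0.1200 x 0.04282 = 0.005138 mol.
n(HCl) used = 0.1881 x 0.01582 = 0.002976 mol, which equals the excess n(KOH).
So n(KOH) consumed by the sample = 0.005138 - 0.002976 = 0.002163 mol.
n(H2C2O4) = 0.002163 / 2 = 0.001081 mol.
mass = 0.001081 mol x 90.03 g/mol = 0.0974 g.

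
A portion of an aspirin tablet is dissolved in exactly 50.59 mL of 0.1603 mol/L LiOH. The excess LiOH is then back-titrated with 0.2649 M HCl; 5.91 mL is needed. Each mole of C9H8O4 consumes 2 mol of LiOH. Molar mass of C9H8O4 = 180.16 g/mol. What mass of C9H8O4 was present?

0.589 g

Total n(LiOH) added = 0.1603 x 0.05059 = 0.008110 mol.
n(HCl) used = 0.2649 x 0.005910 = 0.001566 mol, which equals the excess n(LiOH).
So n(LiOH) consumed by the sample = 0.008110 - 0.001566 = 0.006544 mol.
n(C9H8O4) = 0.006544 / 2 = 0.003272 mol.
mass = 0.003272 mol x 180.16 g/mol = 0.589 g.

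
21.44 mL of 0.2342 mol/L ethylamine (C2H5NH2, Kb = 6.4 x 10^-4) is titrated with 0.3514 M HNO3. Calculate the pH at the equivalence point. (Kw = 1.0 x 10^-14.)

5.83

n(C2H5NH2) = 0.2342 x 0.02144 = 0.005021 mol; V(HNO3) at equivalence = 0.005021/0.3514 = 0.01429 L.
At equivalence the base is fully converted to C2H5NH3+; total volume = 0.03573 L, so [C2H5NH3+] = 0.005021/0.03573 = 0.1405 M.
Ka(C2H5NH3+) = Kw/Kb = 1.0e-14 / 6.4 x 10^-4 = 1.56e-11.
[H^+] = sqrt(Ka x [C2H5NH3+]) = sqrt(1.56e-11 x 0.1405) = 1.48e-6 M.
pH = -log(1.48e-6) = 5.83.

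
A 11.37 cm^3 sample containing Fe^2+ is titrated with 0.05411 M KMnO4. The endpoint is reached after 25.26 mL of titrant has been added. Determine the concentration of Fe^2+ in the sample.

0.601 M

n(KMnO4) = 0.05411 x 0.02526 = 0.001367 mol.
From the balanced equation, 1 mol KMnO4 reacts with 5 mol Fe^2+, so n(Fe^2+) = 0.001367 x 5/1 = 0.006834 mol.
[Fe^2+] = 0.006834 / 0.01137 L = 0.601 M.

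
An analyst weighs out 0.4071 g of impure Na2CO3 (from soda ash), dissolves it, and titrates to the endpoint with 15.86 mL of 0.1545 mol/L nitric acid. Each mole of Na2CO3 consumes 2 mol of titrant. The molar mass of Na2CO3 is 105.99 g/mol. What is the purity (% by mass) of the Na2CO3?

n(HNO3) = 0.1545 x 0.01586 = 0.002450 mol.
n(Na2CO3) = 0.002450 / 2 = 0.001225 mol.
mass of Na2CO3 = 0.001225 x 105.99 = 0.1299 g.
% purity = 0.1299 / 0.4071 x 100 = 31.9%.

31.9%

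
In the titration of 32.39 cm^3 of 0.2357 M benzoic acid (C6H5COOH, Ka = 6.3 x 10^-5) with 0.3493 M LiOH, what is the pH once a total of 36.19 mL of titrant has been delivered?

n(acid) = 0.2357 x 0.03239 = 0.007634 mol; n(LiOH) added = 0.3493 x 0.03619 = 0.01264 mol.
Base is in excess by 0.01264 - 0.007634 = 0.005007 mol in a total volume of 0.06858 L.
[OH^-] = 0.005007/0.06858 = 0.07301 M, so pOH = 1.14 and pH = 14.00 - 1.14 = 12.86.

12.86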